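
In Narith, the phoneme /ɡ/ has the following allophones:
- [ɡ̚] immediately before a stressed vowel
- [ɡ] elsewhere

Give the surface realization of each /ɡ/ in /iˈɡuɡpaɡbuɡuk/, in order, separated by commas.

Occurrence 1 (position 2): immediately before a stressed vowel → [ɡ̚].
Occurrence 2 (position 4): no conditioning environment matches → elsewhere allophone [ɡ].
Occurrence 3 (position 7): no conditioning environment matches → elsewhere allophone [ɡ].
Occurrence 4 (position 10): no conditioning environment matches → elsewhere allophone [ɡ].

[ɡ̚], [ɡ], [ɡ], [ɡ]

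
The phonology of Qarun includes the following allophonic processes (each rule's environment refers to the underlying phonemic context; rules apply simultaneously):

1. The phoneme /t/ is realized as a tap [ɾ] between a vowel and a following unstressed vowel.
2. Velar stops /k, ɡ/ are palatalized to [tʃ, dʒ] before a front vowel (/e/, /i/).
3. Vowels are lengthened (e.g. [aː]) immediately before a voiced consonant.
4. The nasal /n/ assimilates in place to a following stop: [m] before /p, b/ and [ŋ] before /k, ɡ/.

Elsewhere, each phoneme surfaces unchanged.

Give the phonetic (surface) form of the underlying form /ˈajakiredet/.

/a/ — word-initial, before a voiced consonant — surfaces as [aː] (rule 3).
/j/ (between /a/ and /a/): no rule targets it → [j].
/a/ (between /j/ and /k/): rule 3 targets it, but not before a voiced consonant → unchanged [a].
/k/ meets the environment for rule 2 (before a front vowel) → [tʃ].
/i/ meets the environment for rule 3 (before a voiced consonant) → [iː].
/r/ stays [r].
Rule 3 applies to /e/ (between /r/ and /d/: before a voiced consonant) → [eː].
/d/ — not in any rule's target class → [d].
/e/ — between /d/ and /t/; rule 3 does not apply here → [e].
/t/ (word-final) fails the environment for rule 1, so it stays [t].

[ˈaːjatʃiːreːdet]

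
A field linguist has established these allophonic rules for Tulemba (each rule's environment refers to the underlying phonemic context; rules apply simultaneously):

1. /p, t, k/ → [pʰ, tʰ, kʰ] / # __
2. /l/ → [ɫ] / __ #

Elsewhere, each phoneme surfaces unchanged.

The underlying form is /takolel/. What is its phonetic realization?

[tʰakoleɫ]

Rule 1 applies to /t/ (word-initial: word-initially) → [tʰ].
/a/ — not in any rule's target class → [a].
/k/ (between /a/ and /o/) fails the environment for rule 1, so it stays [k].
/o/ stays [o].
/l/ (between /o/ and /e/) is in the target of rule 2 but the environment (word-finally) is not met → [l].
/e/ (between /l/ and /l/) is unaffected → [e].
/l/ meets the environment for rule 2 (word-finally) → [ɫ].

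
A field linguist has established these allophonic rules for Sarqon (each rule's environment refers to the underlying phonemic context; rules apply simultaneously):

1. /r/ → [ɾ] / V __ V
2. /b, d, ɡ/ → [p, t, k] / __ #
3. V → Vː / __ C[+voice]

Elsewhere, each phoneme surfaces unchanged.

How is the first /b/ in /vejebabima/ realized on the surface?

/b/ (between /e/ and /a/) is in the target of rule 2 but the environment (word-finally) is not met → [b].

[b]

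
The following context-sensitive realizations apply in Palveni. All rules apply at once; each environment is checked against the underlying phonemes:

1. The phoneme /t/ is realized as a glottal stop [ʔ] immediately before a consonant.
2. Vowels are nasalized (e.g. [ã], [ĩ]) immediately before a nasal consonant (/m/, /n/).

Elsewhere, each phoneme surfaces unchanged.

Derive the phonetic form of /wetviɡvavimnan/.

/w/ stays [w].
/e/ — between /w/ and /t/; rule 2 does not apply here → [e].
/t/ (between /e/ and /v/) occurs immediately before a consonant → [ʔ] by rule 1.
/v/ (between /t/ and /i/) is unaffected → [v].
/i/ (between /v/ and /ɡ/) fails the environment for rule 2, so it stays [i].
/ɡ/ (between /i/ and /v/) is unaffected → [ɡ].
/v/ stays [v].
/a/ (between /v/ and /v/) is in the target of rule 2 but the environment (before a nasal consonant) is not met → [a].
/v/ — not in any rule's target class → [v].
/i/ (between /v/ and /m/): before a nasal consonant, so rule 2 applies → [ĩ].
/m/ — not in any rule's target class → [m].
/n/ stays [n].
/a/ (between /n/ and /n/): before a nasal consonant, so rule 2 applies → [ã].
/n/ stays [n].

[weʔviɡvavĩmnãn]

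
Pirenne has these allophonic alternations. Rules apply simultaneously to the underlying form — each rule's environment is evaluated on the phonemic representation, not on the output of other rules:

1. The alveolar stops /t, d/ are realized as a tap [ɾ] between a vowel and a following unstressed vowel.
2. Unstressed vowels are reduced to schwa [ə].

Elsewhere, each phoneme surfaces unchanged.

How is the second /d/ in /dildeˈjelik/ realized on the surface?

[d]

/d/ (between /l/ and /e/): rule 1 targets it, but not between a vowel and a following unstressed vowel → unchanged [d].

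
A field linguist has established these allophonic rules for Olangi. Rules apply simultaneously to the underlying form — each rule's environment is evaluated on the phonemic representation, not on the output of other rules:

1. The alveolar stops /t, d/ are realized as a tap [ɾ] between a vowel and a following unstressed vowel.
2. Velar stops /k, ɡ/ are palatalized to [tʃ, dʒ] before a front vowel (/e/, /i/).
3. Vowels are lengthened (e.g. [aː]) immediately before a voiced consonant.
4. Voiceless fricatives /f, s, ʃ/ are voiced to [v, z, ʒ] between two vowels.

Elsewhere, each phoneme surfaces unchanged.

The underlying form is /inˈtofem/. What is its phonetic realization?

[iːnˈtoveːm]

/i/ — word-initial, before a voiced consonant — surfaces as [iː] (rule 3).
/n/ — not in any rule's target class → [n].
/t/ (between /n/ and /o/): rule 1 targets it, but not between a vowel and a following unstressed vowel → unchanged [t].
/o/ — between /t/ and /f/; rule 3 does not apply here → [o].
/f/ meets the environment for rule 4 (between two vowels) → [v].
/e/ (between /f/ and /m/) occurs before a voiced consonant → [eː] by rule 3.
/m/ — not in any rule's target class → [m].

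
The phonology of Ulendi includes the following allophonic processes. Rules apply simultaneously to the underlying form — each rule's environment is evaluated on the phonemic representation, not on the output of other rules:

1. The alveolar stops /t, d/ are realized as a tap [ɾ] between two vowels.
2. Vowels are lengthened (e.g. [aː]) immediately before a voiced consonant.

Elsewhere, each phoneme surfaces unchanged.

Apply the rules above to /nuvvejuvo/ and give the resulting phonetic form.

/n/ (word-initial): no rule targets it → [n].
/u/ — between /n/ and /v/, before a voiced consonant — surfaces as [uː] (rule 2).
/v/ — not in any rule's target class → [v].
/v/ (between /v/ and /e/) is unaffected → [v].
/e/ (between /v/ and /j/) occurs before a voiced consonant → [eː] by rule 2.
/j/ stays [j].
/u/ meets the environment for rule 2 (before a voiced consonant) → [uː].
/v/ stays [v].
/o/ (word-final) fails the environment for rule 2, so it stays [o].

[nuːvveːjuːvo]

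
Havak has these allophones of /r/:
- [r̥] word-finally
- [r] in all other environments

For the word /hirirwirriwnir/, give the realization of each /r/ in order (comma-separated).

[r], [r], [r], [r], [r̥]

Occurrence 1 (position 3): no conditioning environment matches → elsewhere allophone [r].
Occurrence 2 (position 5): no conditioning environment matches → elsewhere allophone [r].
Occurrence 3 (position 8): no conditioning environment matches → elsewhere allophone [r].
Occurrence 4 (position 9): no conditioning environment matches → elsewhere allophone [r].
Occurrence 5 (position 14): word-finally → [r̥].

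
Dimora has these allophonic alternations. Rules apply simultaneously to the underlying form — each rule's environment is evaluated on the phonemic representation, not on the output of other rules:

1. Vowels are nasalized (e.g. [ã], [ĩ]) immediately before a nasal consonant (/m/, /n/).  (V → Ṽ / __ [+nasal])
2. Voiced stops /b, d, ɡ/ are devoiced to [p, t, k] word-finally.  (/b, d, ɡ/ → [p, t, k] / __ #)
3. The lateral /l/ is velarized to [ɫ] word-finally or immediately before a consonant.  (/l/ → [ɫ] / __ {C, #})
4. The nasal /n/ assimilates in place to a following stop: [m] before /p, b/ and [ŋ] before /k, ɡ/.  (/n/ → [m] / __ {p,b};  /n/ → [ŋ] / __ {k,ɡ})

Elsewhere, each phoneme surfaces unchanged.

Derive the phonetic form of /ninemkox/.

/n/ (word-initial) fails the environment for rule 4, so it stays [n].
/i/ (between /n/ and /n/): before a nasal consonant, so rule 1 applies → [ĩ].
/n/ (between /i/ and /e/): rule 4 targets it, but not before a labial or velar stop → unchanged [n].
/e/ (between /n/ and /m/) occurs before a nasal consonant → [ẽ] by rule 1.
/m/ (between /e/ and /k/) is unaffected → [m].
/k/ — not in any rule's target class → [k].
/o/ (between /k/ and /x/) fails the environment for rule 1, so it stays [o].
/x/ (word-final) is unaffected → [x].

[nĩnẽmkox]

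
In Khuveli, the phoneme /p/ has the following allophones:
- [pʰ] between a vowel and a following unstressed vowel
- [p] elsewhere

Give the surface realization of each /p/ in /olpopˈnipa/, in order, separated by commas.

Occurrence 1 (position 3): no conditioning environment matches → elsewhere allophone [p].
Occurrence 2 (position 5): no conditioning environment matches → elsewhere allophone [p].
Occurrence 3 (position 8): between a vowel and a following unstressed vowel → [pʰ].

[p], [p], [pʰ]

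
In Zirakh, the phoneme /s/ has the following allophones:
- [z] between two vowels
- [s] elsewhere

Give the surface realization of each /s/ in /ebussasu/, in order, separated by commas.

[s], [s], [z]

Occurrence 1 (position 4): no conditioning environment matches → elsewhere allophone [s].
Occurrence 2 (position 5): no conditioning environment matches → elsewhere allophone [s].
Occurrence 3 (position 7): between two vowels → [z].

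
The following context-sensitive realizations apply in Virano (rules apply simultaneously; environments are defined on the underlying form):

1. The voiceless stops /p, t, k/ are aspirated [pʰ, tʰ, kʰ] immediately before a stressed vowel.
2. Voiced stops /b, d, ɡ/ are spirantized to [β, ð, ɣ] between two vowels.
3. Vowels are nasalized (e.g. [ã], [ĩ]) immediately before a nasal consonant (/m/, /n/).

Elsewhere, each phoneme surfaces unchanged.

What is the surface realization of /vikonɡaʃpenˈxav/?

[vikõnɡaʃpẽnˈxav]

/v/ (word-initial): no rule targets it → [v].
/i/ (between /v/ and /k/) fails the environment for rule 3, so it stays [i].
/k/ (between /i/ and /o/) is in the target of rule 1 but the environment (immediately before a stressed vowel) is not met → [k].
/o/ meets the environment for rule 3 (before a nasal consonant) → [õ].
/n/ — not in any rule's target class → [n].
/ɡ/ (between /n/ and /a/) is in the target of rule 2 but the environment (between two vowels) is not met → [ɡ].
/a/ — between /ɡ/ and /ʃ/; rule 3 does not apply here → [a].
/ʃ/ stays [ʃ].
/p/ — between /ʃ/ and /e/; rule 1 does not apply here → [p].
Rule 3 applies to /e/ (between /p/ and /n/: before a nasal consonant) → [ẽ].
/n/ (between /e/ and /x/): no rule targets it → [n].
/x/ stays [x].
/a/ (between /x/ and /v/): rule 3 targets it, but not before a nasal consonant → unchanged [a].
/v/ — not in any rule's target class → [v].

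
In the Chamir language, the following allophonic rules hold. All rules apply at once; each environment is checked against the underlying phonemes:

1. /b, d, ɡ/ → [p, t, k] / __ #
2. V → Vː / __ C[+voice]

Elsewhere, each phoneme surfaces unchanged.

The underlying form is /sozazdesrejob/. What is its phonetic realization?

[soːzaːzdesreːjoːp]

/s/ (word-initial) is unaffected → [s].
/o/ meets the environment for rule 2 (before a voiced consonant) → [oː].
/z/ — not in any rule's target class → [z].
/a/ (between /z/ and /z/): before a voiced consonant, so rule 2 applies → [aː].
/z/ (between /a/ and /d/) is unaffected → [z].
/d/ (between /z/ and /e/) is in the target of rule 1 but the environment (word-finally) is not met → [d].
/e/ (between /d/ and /s/) is in the target of rule 2 but the environment (before a voiced consonant) is not met → [e].
/s/ (between /e/ and /r/): no rule targets it → [s].
/r/ — not in any rule's target class → [r].
Rule 2 applies to /e/ (between /r/ and /j/: before a voiced consonant) → [eː].
/j/ (between /e/ and /o/): no rule targets it → [j].
/o/ meets the environment for rule 2 (before a voiced consonant) → [oː].
Rule 1 applies to /b/ (word-final: word-finally) → [p].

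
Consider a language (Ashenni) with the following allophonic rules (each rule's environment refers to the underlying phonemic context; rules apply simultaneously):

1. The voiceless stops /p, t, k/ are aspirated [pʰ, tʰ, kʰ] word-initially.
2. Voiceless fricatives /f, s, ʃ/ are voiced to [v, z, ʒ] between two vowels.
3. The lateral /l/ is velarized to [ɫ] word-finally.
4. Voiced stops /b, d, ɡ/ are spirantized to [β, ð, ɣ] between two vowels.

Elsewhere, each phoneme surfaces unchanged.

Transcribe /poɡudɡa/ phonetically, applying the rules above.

/p/ meets the environment for rule 1 (word-initially) → [pʰ].
/ɡ/ (between /o/ and /u/) occurs between two vowels → [ɣ] by rule 4.
/d/ (between /u/ and /ɡ/) is in the target of rule 4 but the environment (between two vowels) is not met → [d].
/ɡ/ (between /d/ and /a/) fails the environment for rule 4, so it stays [ɡ].

[pʰoɣudɡa]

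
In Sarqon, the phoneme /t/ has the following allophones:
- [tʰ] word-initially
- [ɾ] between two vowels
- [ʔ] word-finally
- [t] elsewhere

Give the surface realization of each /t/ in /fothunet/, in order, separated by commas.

[t], [ʔ]

Occurrence 1 (position 3): no conditioning environment matches → elsewhere allophone [t].
Occurrence 2 (position 8): word-finally → [ʔ].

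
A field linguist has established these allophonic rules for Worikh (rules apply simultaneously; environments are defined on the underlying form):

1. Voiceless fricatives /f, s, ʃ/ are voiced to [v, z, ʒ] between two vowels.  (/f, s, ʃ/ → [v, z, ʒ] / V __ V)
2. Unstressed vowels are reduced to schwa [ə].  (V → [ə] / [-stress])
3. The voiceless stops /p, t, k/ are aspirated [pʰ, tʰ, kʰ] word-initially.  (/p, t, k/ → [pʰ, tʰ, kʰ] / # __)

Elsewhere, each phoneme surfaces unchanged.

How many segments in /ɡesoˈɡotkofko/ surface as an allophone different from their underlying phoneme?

5

Segments that undergo a rule: /e/ → [ə] (rule 2); /s/ → [z] (rule 1); /o/ → [ə] (rule 2); /o/ → [ə] (rule 2); /o/ → [ə] (rule 2).
All other segments surface unchanged.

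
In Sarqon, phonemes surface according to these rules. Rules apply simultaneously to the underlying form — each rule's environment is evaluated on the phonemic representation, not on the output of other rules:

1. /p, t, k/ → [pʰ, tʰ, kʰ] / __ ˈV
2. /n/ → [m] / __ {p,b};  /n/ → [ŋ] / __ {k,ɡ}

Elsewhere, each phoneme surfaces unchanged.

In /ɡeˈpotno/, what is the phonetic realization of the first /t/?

[t]

/t/ (between /o/ and /n/) is in the target of rule 1 but the environment (immediately before a stressed vowel) is not met → [t].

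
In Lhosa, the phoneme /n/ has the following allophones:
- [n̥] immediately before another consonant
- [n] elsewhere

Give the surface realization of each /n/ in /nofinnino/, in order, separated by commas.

Occurrence 1 (position 1): no conditioning environment matches → elsewhere allophone [n].
Occurrence 2 (position 5): immediately before another consonant → [n̥].
Occurrence 3 (position 6): no conditioning environment matches → elsewhere allophone [n].
Occurrence 4 (position 8): no conditioning environment matches → elsewhere allophone [n].

[n], [n̥], [n], [n]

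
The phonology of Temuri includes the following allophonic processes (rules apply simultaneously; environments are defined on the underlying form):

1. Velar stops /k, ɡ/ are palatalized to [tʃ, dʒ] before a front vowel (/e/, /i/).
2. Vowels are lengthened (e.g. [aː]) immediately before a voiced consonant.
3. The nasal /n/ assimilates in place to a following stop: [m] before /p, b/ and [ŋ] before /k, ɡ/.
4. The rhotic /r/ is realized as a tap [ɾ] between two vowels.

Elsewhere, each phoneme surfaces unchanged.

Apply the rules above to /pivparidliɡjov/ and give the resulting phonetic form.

[piːvpaːɾiːdliːɡjoːv]

/p/ — not in any rule's target class → [p].
Rule 2 applies to /i/ (between /p/ and /v/: before a voiced consonant) → [iː].
/v/ (between /i/ and /p/) is unaffected → [v].
/p/ (between /v/ and /a/) is unaffected → [p].
/a/ — between /p/ and /r/, before a voiced consonant — surfaces as [aː] (rule 2).
/r/ — between /a/ and /i/, between two vowels — surfaces as [ɾ] (rule 4).
/i/ (between /r/ and /d/): before a voiced consonant, so rule 2 applies → [iː].
/d/ (between /i/ and /l/): no rule targets it → [d].
/l/ stays [l].
Rule 2 applies to /i/ (between /l/ and /ɡ/: before a voiced consonant) → [iː].
/ɡ/ — between /i/ and /j/; rule 1 does not apply here → [ɡ].
/j/ (between /ɡ/ and /o/): no rule targets it → [j].
/o/ (between /j/ and /v/): before a voiced consonant, so rule 2 applies → [oː].
/v/ stays [v].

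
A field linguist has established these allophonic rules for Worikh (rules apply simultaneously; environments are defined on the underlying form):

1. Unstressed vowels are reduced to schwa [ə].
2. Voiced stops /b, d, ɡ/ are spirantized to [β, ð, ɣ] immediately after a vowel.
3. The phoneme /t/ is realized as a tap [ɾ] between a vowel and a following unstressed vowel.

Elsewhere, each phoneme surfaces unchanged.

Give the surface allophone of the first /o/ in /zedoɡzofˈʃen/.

[ə]

/o/ meets the environment for rule 1 (in an unstressed syllable) → [ə].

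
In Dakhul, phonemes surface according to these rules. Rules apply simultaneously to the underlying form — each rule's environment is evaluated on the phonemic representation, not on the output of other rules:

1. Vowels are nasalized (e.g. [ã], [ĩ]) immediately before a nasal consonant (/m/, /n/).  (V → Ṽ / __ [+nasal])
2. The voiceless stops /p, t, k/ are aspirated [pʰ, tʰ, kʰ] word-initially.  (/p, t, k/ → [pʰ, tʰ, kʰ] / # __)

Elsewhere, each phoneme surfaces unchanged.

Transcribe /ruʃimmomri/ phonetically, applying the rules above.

/r/ (word-initial) is unaffected → [r].
/u/ (between /r/ and /ʃ/): rule 1 targets it, but not before a nasal consonant → unchanged [u].
/ʃ/ (between /u/ and /i/) is unaffected → [ʃ].
/i/ — between /ʃ/ and /m/, before a nasal consonant — surfaces as [ĩ] (rule 1).
/m/ (between /i/ and /m/) is unaffected → [m].
/m/ (between /m/ and /o/) is unaffected → [m].
/o/ — between /m/ and /m/, before a nasal consonant — surfaces as [õ] (rule 1).
/m/ — not in any rule's target class → [m].
/r/ (between /m/ and /i/): no rule targets it → [r].
/i/ (word-final) fails the environment for rule 1, so it stays [i].

[ruʃĩmmõmri]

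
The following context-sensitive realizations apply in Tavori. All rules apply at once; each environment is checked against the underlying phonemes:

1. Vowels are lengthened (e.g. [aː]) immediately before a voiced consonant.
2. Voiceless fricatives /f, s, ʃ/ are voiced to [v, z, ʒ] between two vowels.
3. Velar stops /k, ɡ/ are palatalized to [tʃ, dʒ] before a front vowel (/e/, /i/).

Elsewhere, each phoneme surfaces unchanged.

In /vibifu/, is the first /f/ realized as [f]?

/f/ (between /i/ and /u/) occurs between two vowels → [v] by rule 2.
The actual realization is [v], not [f].

No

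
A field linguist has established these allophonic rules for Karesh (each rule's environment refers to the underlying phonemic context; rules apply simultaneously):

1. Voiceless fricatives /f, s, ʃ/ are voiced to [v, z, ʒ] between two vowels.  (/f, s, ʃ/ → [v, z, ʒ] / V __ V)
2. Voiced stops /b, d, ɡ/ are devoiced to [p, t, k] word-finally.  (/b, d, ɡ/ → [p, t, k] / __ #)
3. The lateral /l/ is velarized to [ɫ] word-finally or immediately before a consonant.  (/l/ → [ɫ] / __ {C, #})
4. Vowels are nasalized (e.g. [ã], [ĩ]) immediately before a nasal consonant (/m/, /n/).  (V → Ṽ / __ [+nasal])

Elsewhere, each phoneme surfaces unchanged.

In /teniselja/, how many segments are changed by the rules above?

Segments that undergo a rule: /e/ → [ẽ] (rule 4); /s/ → [z] (rule 1); /l/ → [ɫ] (rule 3).
All other segments surface unchanged.

3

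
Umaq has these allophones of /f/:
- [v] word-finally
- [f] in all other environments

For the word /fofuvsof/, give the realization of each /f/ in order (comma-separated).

Occurrence 1 (position 1): no conditioning environment matches → elsewhere allophone [f].
Occurrence 2 (position 3): no conditioning environment matches → elsewhere allophone [f].
Occurrence 3 (position 8): word-finally → [v].

[f], [f], [v]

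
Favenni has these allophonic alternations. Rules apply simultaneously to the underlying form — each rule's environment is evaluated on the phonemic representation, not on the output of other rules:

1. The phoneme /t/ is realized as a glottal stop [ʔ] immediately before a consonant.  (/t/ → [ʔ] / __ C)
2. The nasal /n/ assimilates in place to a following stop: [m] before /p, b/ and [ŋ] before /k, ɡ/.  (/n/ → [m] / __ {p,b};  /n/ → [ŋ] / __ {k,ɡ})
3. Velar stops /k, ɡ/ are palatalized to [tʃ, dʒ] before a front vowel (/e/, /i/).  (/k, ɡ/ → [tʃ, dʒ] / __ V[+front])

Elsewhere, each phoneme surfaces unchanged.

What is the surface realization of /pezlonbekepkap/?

Rule 2 applies to /n/ (between /o/ and /b/: before a labial or velar stop) → [m].
/k/ — between /e/ and /e/, before a front vowel — surfaces as [tʃ] (rule 3).
/k/ (between /p/ and /a/) is in the target of rule 3 but the environment (before a front vowel) is not met → [k].

[pezlombetʃepkap]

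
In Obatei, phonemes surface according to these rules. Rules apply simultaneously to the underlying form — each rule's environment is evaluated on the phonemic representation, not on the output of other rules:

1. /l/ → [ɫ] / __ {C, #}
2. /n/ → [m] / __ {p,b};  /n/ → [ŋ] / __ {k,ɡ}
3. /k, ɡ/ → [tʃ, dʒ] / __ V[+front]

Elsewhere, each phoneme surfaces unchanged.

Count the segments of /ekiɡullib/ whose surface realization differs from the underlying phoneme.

2

Segments that undergo a rule: /k/ → [tʃ] (rule 3); /l/ → [ɫ] (rule 1).
All other segments surface unchanged.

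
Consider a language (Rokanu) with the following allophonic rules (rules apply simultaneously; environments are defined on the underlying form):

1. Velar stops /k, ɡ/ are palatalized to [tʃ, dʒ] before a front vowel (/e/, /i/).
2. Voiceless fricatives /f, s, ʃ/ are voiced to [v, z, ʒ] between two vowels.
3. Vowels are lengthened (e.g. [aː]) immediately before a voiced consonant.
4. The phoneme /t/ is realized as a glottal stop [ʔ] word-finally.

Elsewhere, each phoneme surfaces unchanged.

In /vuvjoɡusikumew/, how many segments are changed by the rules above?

5

Segments that undergo a rule: /u/ → [uː] (rule 3); /o/ → [oː] (rule 3); /s/ → [z] (rule 2); /u/ → [uː] (rule 3); /e/ → [eː] (rule 3).
All other segments surface unchanged.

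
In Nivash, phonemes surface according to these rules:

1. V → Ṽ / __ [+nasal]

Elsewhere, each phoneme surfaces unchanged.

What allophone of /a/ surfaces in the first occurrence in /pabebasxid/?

[a]

/a/ (between /p/ and /b/) is in the target of rule 1 but the environment (before a nasal consonant) is not met → [a].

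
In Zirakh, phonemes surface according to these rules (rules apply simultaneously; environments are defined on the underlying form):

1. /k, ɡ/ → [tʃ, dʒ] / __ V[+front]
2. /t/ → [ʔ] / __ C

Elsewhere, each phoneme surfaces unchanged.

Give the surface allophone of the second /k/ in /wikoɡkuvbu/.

[k]

/k/ (between /ɡ/ and /u/) fails the environment for rule 1, so it stays [k].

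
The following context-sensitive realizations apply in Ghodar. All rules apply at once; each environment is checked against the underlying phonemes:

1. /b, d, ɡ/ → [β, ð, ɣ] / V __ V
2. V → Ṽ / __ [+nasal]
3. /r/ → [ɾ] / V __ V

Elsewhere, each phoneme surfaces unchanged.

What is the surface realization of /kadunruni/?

[kaðũnrũni]

/k/ stays [k].
/a/ (between /k/ and /d/): rule 2 targets it, but not before a nasal consonant → unchanged [a].
Rule 1 applies to /d/ (between /a/ and /u/: between two vowels) → [ð].
/u/ (between /d/ and /n/) occurs before a nasal consonant → [ũ] by rule 2.
/n/ (between /u/ and /r/): no rule targets it → [n].
/r/ (between /n/ and /u/) is in the target of rule 3 but the environment (between two vowels) is not met → [r].
/u/ meets the environment for rule 2 (before a nasal consonant) → [ũ].
/n/ (between /u/ and /i/) is unaffected → [n].
/i/ (word-final) is in the target of rule 2 but the environment (before a nasal consonant) is not met → [i].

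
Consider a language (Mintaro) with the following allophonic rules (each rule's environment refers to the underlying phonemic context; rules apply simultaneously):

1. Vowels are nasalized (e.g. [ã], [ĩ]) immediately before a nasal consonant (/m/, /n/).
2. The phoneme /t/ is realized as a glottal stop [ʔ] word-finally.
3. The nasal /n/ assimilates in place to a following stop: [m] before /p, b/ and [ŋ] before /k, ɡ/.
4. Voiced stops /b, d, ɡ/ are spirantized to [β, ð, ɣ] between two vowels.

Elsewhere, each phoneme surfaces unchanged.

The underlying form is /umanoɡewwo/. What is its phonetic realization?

/u/ meets the environment for rule 1 (before a nasal consonant) → [ũ].
/a/ (between /m/ and /n/) occurs before a nasal consonant → [ã] by rule 1.
/n/ (between /a/ and /o/): rule 3 targets it, but not before a labial or velar stop → unchanged [n].
/o/ (between /n/ and /ɡ/): rule 1 targets it, but not before a nasal consonant → unchanged [o].
/ɡ/ meets the environment for rule 4 (between two vowels) → [ɣ].
/e/ (between /ɡ/ and /w/) fails the environment for rule 1, so it stays [e].
/o/ (word-final) fails the environment for rule 1, so it stays [o].

[ũmãnoɣewwo]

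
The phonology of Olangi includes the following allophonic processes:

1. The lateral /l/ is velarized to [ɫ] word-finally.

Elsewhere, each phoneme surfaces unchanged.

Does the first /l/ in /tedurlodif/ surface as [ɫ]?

/l/ (between /r/ and /o/) fails the environment for rule 1, so it stays [l].
The actual realization is [l], not [ɫ].

No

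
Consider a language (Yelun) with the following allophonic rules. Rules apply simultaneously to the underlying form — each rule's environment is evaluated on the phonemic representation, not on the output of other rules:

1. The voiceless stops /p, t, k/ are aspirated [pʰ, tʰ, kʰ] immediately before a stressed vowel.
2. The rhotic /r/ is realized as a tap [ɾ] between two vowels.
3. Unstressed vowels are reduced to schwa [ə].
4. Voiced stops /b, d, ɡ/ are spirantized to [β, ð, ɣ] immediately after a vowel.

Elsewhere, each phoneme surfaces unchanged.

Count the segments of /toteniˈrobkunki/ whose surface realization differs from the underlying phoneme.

7

Segments that undergo a rule: /o/ → [ə] (rule 3); /e/ → [ə] (rule 3); /i/ → [ə] (rule 3); /r/ → [ɾ] (rule 2); /b/ → [β] (rule 4); /u/ → [ə] (rule 3); /i/ → [ə] (rule 3).
All other segments surface unchanged.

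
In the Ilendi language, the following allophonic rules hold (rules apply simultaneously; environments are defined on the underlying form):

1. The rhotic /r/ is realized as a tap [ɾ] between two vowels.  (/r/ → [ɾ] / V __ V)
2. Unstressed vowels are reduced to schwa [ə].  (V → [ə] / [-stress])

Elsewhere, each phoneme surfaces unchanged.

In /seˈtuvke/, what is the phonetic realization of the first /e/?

/e/ (between /s/ and /t/): in an unstressed syllable, so rule 2 applies → [ə].

[ə]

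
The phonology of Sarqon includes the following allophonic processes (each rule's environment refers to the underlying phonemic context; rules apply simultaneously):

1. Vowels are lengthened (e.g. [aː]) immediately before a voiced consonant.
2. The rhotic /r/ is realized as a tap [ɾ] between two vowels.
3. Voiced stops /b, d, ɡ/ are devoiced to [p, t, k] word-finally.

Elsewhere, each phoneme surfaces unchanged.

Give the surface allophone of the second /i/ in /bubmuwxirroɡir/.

/i/ meets the environment for rule 1 (before a voiced consonant) → [iː].

[iː]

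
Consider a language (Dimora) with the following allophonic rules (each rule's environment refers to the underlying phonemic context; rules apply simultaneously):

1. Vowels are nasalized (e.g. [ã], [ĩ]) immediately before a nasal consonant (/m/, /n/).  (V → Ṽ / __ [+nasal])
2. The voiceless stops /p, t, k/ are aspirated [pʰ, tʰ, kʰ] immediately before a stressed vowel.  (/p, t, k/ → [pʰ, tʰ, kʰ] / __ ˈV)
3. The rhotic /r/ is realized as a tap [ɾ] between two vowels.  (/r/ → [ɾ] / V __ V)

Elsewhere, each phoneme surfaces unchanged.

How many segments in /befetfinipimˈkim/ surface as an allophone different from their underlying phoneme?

4

Segments that undergo a rule: /i/ → [ĩ] (rule 1); /i/ → [ĩ] (rule 1); /k/ → [kʰ] (rule 2); /i/ → [ĩ] (rule 1).
All other segments surface unchanged.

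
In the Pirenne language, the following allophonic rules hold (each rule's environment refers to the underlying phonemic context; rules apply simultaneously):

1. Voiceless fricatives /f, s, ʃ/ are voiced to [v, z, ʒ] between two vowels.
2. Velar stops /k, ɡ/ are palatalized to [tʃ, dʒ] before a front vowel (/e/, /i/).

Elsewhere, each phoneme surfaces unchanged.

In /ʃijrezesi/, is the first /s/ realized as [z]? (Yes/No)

/s/ meets the environment for rule 1 (between two vowels) → [z].
The actual realization is [z], which matches [z].

Yes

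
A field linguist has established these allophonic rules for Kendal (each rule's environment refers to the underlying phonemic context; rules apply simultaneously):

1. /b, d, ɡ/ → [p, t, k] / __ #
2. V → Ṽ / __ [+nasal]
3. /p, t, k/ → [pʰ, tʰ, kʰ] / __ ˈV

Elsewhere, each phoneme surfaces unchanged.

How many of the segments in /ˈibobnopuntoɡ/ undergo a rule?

2

Segments that undergo a rule: /u/ → [ũ] (rule 2); /ɡ/ → [k] (rule 1).
All other segments surface unchanged.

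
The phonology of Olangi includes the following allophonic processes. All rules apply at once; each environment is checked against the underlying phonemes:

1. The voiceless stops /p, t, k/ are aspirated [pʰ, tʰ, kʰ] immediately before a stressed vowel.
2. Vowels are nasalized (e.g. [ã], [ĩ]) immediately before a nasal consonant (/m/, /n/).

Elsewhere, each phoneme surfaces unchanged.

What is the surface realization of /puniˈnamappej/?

[pũnĩˈnãmappej]

/p/ (word-initial) fails the environment for rule 1, so it stays [p].
/u/ (between /p/ and /n/) occurs before a nasal consonant → [ũ] by rule 2.
/n/ (between /u/ and /i/) is unaffected → [n].
/i/ (between /n/ and /n/) occurs before a nasal consonant → [ĩ] by rule 2.
/n/ (between /i/ and /a/) is unaffected → [n].
Rule 2 applies to /a/ (between /n/ and /m/: before a nasal consonant) → [ã].
/m/ (between /a/ and /a/) is unaffected → [m].
/a/ (between /m/ and /p/) fails the environment for rule 2, so it stays [a].
/p/ (between /a/ and /p/) fails the environment for rule 1, so it stays [p].
/p/ (between /p/ and /e/) is in the target of rule 1 but the environment (immediately before a stressed vowel) is not met → [p].
/e/ — between /p/ and /j/; rule 2 does not apply here → [e].
/j/ stays [j].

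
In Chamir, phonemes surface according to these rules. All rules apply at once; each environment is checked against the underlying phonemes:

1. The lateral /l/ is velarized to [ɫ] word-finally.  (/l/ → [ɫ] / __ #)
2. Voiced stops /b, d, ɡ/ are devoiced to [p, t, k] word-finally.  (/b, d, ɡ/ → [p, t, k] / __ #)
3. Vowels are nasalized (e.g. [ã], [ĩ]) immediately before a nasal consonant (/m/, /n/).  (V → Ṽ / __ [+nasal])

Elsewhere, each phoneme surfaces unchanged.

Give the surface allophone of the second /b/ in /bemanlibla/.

/b/ (between /i/ and /l/) fails the environment for rule 2, so it stays [b].

[b]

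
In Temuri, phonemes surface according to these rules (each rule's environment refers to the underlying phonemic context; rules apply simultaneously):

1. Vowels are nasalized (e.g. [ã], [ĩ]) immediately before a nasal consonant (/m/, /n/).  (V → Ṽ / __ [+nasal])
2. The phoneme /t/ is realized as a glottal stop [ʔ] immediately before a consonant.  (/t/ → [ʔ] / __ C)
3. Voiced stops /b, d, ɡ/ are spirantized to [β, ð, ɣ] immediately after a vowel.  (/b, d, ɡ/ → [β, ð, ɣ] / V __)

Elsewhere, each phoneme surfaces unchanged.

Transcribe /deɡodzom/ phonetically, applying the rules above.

[deɣoðzõm]

/d/ (word-initial): rule 3 targets it, but not immediately after a vowel → unchanged [d].
/e/ (between /d/ and /ɡ/): rule 1 targets it, but not before a nasal consonant → unchanged [e].
/ɡ/ — between /e/ and /o/, immediately after a vowel — surfaces as [ɣ] (rule 3).
/o/ (between /ɡ/ and /d/) is in the target of rule 1 but the environment (before a nasal consonant) is not met → [o].
/d/ (between /o/ and /z/): immediately after a vowel, so rule 3 applies → [ð].
/z/ (between /d/ and /o/) is unaffected → [z].
/o/ — between /z/ and /m/, before a nasal consonant — surfaces as [õ] (rule 1).
/m/ (word-final) is unaffected → [m].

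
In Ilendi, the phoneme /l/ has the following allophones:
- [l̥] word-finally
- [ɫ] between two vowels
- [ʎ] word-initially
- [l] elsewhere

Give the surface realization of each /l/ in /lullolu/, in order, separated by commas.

[ʎ], [l], [l], [ɫ]

Occurrence 1 (position 1): word-initially → [ʎ].
Occurrence 2 (position 3): no conditioning environment matches → elsewhere allophone [l].
Occurrence 3 (position 4): no conditioning environment matches → elsewhere allophone [l].
Occurrence 4 (position 6): between two vowels → [ɫ].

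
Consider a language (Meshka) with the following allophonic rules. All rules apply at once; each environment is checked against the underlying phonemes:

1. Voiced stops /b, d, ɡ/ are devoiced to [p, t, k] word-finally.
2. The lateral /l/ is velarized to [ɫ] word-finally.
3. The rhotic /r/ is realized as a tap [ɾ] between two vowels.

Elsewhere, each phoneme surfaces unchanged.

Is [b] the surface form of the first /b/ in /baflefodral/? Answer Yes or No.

Yes

/b/ (word-initial): rule 1 targets it, but not word-finally → unchanged [b].
The actual realization is [b], which matches [b].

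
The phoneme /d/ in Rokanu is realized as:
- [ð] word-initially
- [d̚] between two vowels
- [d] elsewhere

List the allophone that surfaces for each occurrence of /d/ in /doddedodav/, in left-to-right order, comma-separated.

[ð], [d], [d], [d̚], [d̚]

Occurrence 1 (position 1): word-initially → [ð].
Occurrence 2 (position 3): no conditioning environment matches → elsewhere allophone [d].
Occurrence 3 (position 4): no conditioning environment matches → elsewhere allophone [d].
Occurrence 4 (position 6): between two vowels → [d̚].
Occurrence 5 (position 8): between two vowels → [d̚].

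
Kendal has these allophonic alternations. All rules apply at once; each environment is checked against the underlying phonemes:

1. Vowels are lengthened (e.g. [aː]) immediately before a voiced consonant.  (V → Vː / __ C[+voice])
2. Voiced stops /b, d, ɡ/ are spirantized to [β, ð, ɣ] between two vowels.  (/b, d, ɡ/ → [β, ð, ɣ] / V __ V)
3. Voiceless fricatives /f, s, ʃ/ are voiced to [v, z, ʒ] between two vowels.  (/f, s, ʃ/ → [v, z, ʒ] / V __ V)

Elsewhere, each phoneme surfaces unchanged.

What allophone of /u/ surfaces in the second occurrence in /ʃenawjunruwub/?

Rule 1 applies to /u/ (between /r/ and /w/: before a voiced consonant) → [uː].

[uː]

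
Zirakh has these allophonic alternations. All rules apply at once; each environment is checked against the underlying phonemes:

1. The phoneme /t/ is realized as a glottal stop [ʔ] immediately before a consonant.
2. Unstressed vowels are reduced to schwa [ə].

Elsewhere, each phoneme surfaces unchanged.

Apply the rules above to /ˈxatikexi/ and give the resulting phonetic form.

[ˈxatəkəxə]

/x/ — not in any rule's target class → [x].
/a/ (between /x/ and /t/) is in the target of rule 2 but the environment (in an unstressed syllable) is not met → [a].
/t/ — between /a/ and /i/; rule 1 does not apply here → [t].
/i/ (between /t/ and /k/) occurs in an unstressed syllable → [ə] by rule 2.
/k/ (between /i/ and /e/): no rule targets it → [k].
/e/ — between /k/ and /x/, in an unstressed syllable — surfaces as [ə] (rule 2).
/x/ stays [x].
/i/ (word-final): in an unstressed syllable, so rule 2 applies → [ə].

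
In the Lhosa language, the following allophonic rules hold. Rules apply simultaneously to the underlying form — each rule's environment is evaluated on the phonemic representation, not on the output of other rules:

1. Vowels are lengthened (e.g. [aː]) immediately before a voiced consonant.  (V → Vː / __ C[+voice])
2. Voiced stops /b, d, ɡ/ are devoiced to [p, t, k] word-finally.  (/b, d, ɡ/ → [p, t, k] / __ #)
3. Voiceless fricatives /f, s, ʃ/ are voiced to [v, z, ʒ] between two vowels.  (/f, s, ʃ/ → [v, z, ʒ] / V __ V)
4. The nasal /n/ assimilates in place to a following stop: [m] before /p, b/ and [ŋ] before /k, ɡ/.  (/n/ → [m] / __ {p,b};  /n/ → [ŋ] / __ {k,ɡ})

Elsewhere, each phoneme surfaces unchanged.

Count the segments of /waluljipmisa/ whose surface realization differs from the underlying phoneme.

3

Segments that undergo a rule: /a/ → [aː] (rule 1); /u/ → [uː] (rule 1); /s/ → [z] (rule 3).
All other segments surface unchanged.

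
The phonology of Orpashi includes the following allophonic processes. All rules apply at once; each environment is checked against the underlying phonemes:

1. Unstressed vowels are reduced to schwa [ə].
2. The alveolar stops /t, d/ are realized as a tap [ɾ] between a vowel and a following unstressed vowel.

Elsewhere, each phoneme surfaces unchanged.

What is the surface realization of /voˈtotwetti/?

[vəˈtotwəttə]

/v/ (word-initial): no rule targets it → [v].
/o/ (between /v/ and /t/) occurs in an unstressed syllable → [ə] by rule 1.
/t/ (between /o/ and /o/) fails the environment for rule 2, so it stays [t].
/o/ (between /t/ and /t/) is in the target of rule 1 but the environment (in an unstressed syllable) is not met → [o].
/t/ (between /o/ and /w/): rule 2 targets it, but not between a vowel and a following unstressed vowel → unchanged [t].
/w/ (between /t/ and /e/): no rule targets it → [w].
/e/ (between /w/ and /t/) occurs in an unstressed syllable → [ə] by rule 1.
/t/ (between /e/ and /t/) is in the target of rule 2 but the environment (between a vowel and a following unstressed vowel) is not met → [t].
/t/ (between /t/ and /i/): rule 2 targets it, but not between a vowel and a following unstressed vowel → unchanged [t].
/i/ meets the environment for rule 1 (in an unstressed syllable) → [ə].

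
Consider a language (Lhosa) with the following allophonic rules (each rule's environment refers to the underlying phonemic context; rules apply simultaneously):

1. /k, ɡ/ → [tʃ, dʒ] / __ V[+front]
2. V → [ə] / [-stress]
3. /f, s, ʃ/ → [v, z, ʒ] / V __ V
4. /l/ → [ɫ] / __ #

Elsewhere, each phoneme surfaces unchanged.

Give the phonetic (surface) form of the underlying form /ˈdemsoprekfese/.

[ˈdemsəprəkfəzə]

/d/ (word-initial): no rule targets it → [d].
/e/ (between /d/ and /m/) fails the environment for rule 2, so it stays [e].
/m/ stays [m].
/s/ (between /m/ and /o/) fails the environment for rule 3, so it stays [s].
/o/ — between /s/ and /p/, in an unstressed syllable — surfaces as [ə] (rule 2).
/p/ stays [p].
/r/ (between /p/ and /e/) is unaffected → [r].
/e/ meets the environment for rule 2 (in an unstressed syllable) → [ə].
/k/ (between /e/ and /f/) fails the environment for rule 1, so it stays [k].
/f/ (between /k/ and /e/) is in the target of rule 3 but the environment (between two vowels) is not met → [f].
/e/ meets the environment for rule 2 (in an unstressed syllable) → [ə].
/s/ — between /e/ and /e/, between two vowels — surfaces as [z] (rule 3).
/e/ (word-final) occurs in an unstressed syllable → [ə] by rule 2.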